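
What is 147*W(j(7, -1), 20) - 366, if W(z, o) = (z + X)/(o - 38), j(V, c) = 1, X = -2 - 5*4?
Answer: -389/2 ≈ -194.50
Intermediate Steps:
X = -22 (X = -2 - 20 = -22)
W(z, o) = (-22 + z)/(-38 + o) (W(z, o) = (z - 22)/(o - 38) = (-22 + z)/(-38 + o))
147*W(j(7, -1), 20) - 366 = 147*((-22 + 1)/(-38 + 20)) - 366 = 147*(-21/(-18)) - 366 = 147*(-1/18*(-21)) - 366 = 147*(7/6) - 366 = 343/2 - 366 = -389/2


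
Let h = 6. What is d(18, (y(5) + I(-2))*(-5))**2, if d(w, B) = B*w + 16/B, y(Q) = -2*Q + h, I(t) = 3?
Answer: 217156/25 ≈ 8686.2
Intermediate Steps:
y(Q) = 6 - 2*Q (y(Q) = -2*Q + 6 = 6 - 2*Q)
d(w, B) = 16/B + B*w
d(18, (y(5) + I(-2))*(-5))**2 = (16/((((6 - 2*5) + 3)*(-5))) + (((6 - 2*5) + 3)*(-5))*18)**2 = (16/((((6 - 10) + 3)*(-5))) + (((6 - 10) + 3)*(-5))*18)**2 = (16/(((-4 + 3)*(-5))) + ((-4 + 3)*(-5))*18)**2 = (16/((-1*(-5))) - 1*(-5)*18)**2 = (16/5 + 5*18)**2 = (16*(1/5) + 90)**2 = (16/5 + 90)**2 = (466/5)**2 = 217156/25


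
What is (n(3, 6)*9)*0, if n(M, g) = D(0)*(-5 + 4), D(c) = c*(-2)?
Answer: 0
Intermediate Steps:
D(c) = -2*c
n(M, g) = 0 (n(M, g) = (-2*0)*(-5 + 4) = 0*(-1) = 0)
(n(3, 6)*9)*0 = (0*9)*0 = 0*0 = 0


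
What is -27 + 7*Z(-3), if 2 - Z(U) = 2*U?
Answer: 29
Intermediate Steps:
Z(U) = 2 - 2*U
-27 + 7*Z(-3) = -27 + 7*(2 - 2*(-3)) = -27 + 7*(2 + 6) = -27 + 7*8 = -27 + 56 = 29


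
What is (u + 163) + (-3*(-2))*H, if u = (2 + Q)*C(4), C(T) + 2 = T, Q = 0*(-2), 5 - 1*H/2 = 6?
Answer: 155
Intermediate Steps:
H = -2 (H = 10 - 2*6 = 10 - 12 = -2)
Q = 0
C(T) = -2 + T
u = 4 (u = (2 + 0)*(-2 + 4) = 2*2 = 4)
(u + 163) + (-3*(-2))*H = (4 + 163) - 3*(-2)*(-2) = 167 + 6*(-2) = 167 - 12 = 155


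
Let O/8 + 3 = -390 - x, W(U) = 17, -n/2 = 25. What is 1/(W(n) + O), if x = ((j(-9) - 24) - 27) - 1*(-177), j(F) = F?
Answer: -1/4063 ≈ -0.00024612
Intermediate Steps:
n = -50 (n = -2*25 = -50)
x = 117 (x = ((-9 - 24) - 27) - 1*(-177) = (-33 - 27) + 177 = -60 + 177 = 117)
O = -4080 (O = -24 + 8*(-390 - 1*117) = -24 + 8*(-390 - 117) = -24 + 8*(-507) = -24 - 4056 = -4080)
1/(W(n) + O) = 1/(17 - 4080) = 1/(-4063) = -1/4063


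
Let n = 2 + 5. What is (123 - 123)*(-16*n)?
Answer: 0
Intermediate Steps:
n = 7
(123 - 123)*(-16*n) = (123 - 123)*(-16*7) = 0*(-112) = 0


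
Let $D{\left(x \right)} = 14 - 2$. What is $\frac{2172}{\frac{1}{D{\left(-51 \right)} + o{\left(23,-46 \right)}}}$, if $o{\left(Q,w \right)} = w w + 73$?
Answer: $4780572$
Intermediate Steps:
$D{\left(x \right)} = 12$
$o{\left(Q,w \right)} = 73 + w^{2}$ ($o{\left(Q,w \right)} = w^{2} + 73 = 73 + w^{2}$)
$\frac{2172}{\frac{1}{D{\left(-51 \right)} + o{\left(23,-46 \right)}}} = \frac{2172}{\frac{1}{12 + \left(73 + \left(-46\right)^{2}\right)}} = \frac{2172}{\frac{1}{12 + \left(73 + 2116\right)}} = \frac{2172}{\frac{1}{12 + 2189}} = \frac{2172}{\frac{1}{2201}} = 2172 \frac{1}{\frac{1}{2201}} = 2172 \cdot 2201 = 4780572$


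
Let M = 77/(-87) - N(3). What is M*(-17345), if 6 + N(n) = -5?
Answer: -15263600/87 ≈ -1.7544e+5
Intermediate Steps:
N(n) = -11 (N(n) = -6 - 5 = -11)
M = 880/87 (M = 77/(-87) - 1*(-11) = 77*(-1/87) + 11 = -77/87 + 11 = 880/87 ≈ 10.115)
M*(-17345) = (880/87)*(-17345) = -15263600/87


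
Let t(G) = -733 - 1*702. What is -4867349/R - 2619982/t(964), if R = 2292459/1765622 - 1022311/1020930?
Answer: -1566569858362776739/95611674005 ≈ -1.6385e+7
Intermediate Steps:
t(G) = -1435 (t(G) = -733 - 702 = -1435)
R = 133856343607/450644117115 (R = 2292459*(1/1765622) - 1022311*1/1020930 = 2292459/1765622 - 1022311/1020930 = 133856343607/450644117115 ≈ 0.29703)
-4867349/R - 2619982/t(964) = -4867349/133856343607/450644117115 - 2619982/(-1435) = -4867349*450644117115/133856343607 - 2619982*(-1/1435) = -2193442192795578135/133856343607 + 63902/35 = -1566569858362776739/95611674005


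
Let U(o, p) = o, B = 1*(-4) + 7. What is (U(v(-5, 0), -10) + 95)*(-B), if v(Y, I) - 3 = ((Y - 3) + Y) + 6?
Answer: -273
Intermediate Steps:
B = 3 (B = -4 + 7 = 3)
v(Y, I) = 6 + 2*Y (v(Y, I) = 3 + (((Y - 3) + Y) + 6) = 3 + (((-3 + Y) + Y) + 6) = 3 + ((-3 + 2*Y) + 6) = 3 + (3 + 2*Y) = 6 + 2*Y)
(U(v(-5, 0), -10) + 95)*(-B) = ((6 + 2*(-5)) + 95)*(-1*3) = ((6 - 10) + 95)*(-3) = (-4 + 95)*(-3) = 91*(-3) = -273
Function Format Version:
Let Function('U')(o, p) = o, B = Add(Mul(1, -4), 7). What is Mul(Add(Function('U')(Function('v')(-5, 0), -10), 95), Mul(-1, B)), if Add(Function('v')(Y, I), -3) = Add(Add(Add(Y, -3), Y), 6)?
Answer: -273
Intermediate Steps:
B = 3 (B = Add(-4, 7) = 3)
Function('v')(Y, I) = Add(6, Mul(2, Y)) (Function('v')(Y, I) = Add(3, Add(Add(Add(Y, -3), Y), 6)) = Add(3, Add(Add(Add(-3, Y), Y), 6)) = Add(3, Add(Add(-3, Mul(2, Y)), 6)) = Add(3, Add(3, Mul(2, Y))) = Add(6, Mul(2, Y)))
Mul(Add(Function('U')(Function('v')(-5, 0), -10), 95), Mul(-1, B)) = Mul(Add(Add(6, Mul(2, -5)), 95), Mul(-1, 3)) = Mul(Add(Add(6, -10), 95), -3) = Mul(Add(-4, 95), -3) = Mul(91, -3) = -273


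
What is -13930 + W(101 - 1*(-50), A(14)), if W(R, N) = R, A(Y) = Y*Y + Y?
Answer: -13779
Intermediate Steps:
A(Y) = Y + Y**2 (A(Y) = Y**2 + Y = Y + Y**2)
-13930 + W(101 - 1*(-50), A(14)) = -13930 + (101 - 1*(-50)) = -13930 + (101 + 50) = -13930 + 151 = -13779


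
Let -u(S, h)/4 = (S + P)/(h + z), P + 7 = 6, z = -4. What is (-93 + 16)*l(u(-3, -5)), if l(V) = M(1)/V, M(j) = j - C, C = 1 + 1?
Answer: -693/16 ≈ -43.313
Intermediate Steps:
C = 2
P = -1 (P = -7 + 6 = -1)
u(S, h) = -4*(-1 + S)/(-4 + h) (u(S, h) = -4*(S - 1)/(h - 4) = -4*(-1 + S)/(-4 + h))
M(j) = -2 + j (M(j) = j - 1*2 = j - 2 = -2 + j)
l(V) = -1/V (l(V) = (-2 + 1)/V = -1/V)
(-93 + 16)*l(u(-3, -5)) = (-93 + 16)*(-1/(4*(1 - 1*(-3))/(-4 - 5))) = -(-77)/(4*(1 + 3)/(-9)) = -(-77)/(4*(-1/9)*4) = -(-77)/(-16/9) = -(-77)*(-9)/16 = -77*9/16 = -693/16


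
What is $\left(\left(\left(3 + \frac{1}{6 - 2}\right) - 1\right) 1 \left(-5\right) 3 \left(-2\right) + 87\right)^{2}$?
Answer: $\frac{95481}{4} \approx 23870.0$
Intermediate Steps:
$\left(\left(\left(3 + \frac{1}{6 - 2}\right) - 1\right) 1 \left(-5\right) 3 \left(-2\right) + 87\right)^{2} = \left(\left(\left(3 + \frac{1}{4}\right) - 1\right) 1 \left(-5\right) 3 \left(-2\right) + 87\right)^{2} = \left(\left(\frac{13}{4} - 1\right) 1 \left(-5\right) 3 \left(-2\right) + 87\right)^{2} = \left(\frac{9}{4} \cdot 1 \left(-5\right) 3 \left(-2\right) + 87\right)^{2} = \left(\frac{9}{4} \left(-5\right) 3 \left(-2\right) + 87\right)^{2} = \left(\left(- \frac{45}{4}\right) 3 \left(-2\right) + 87\right)^{2} = \left(\left(- \frac{135}{4}\right) \left(-2\right) + 87\right)^{2} = \left(\frac{135}{2} + 87\right)^{2} = \left(\frac{309}{2}\right)^{2} = \frac{95481}{4}$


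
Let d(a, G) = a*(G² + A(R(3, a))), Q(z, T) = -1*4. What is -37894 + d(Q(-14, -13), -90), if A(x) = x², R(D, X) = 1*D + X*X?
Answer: -71738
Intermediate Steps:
Q(z, T) = -4
R(D, X) = D + X²
d(a, G) = a*(G² + (3 + a²)²)
-37894 + d(Q(-14, -13), -90) = -37894 - 4*((-90)² + (3 + (-4)²)²) = -37894 - 4*(8100 + (3 + 16)²) = -37894 - 4*(8100 + 19²) = -37894 - 4*(8100 + 361) = -37894 - 4*8461 = -37894 - 33844 = -71738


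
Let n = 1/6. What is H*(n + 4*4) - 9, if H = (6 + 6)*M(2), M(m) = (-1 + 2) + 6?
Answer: 1349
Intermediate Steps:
M(m) = 7 (M(m) = 1 + 6 = 7)
n = ⅙ ≈ 0.16667
H = 84 (H = (6 + 6)*7 = 12*7 = 84)
H*(n + 4*4) - 9 = 84*(⅙ + 4*4) - 9 = 84*(⅙ + 16) - 9 = 84*(97/6) - 9 = 1358 - 9 = 1349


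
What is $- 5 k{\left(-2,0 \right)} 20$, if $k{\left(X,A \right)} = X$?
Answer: $200$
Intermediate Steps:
$- 5 k{\left(-2,0 \right)} 20 = \left(-5\right) \left(-2\right) 20 = 10 \cdot 20 = 200$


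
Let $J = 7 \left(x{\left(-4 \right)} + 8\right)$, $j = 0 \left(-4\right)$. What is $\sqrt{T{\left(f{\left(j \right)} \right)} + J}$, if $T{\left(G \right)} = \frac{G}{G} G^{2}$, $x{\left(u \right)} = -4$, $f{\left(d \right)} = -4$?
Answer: $2 \sqrt{11} \approx 6.6332$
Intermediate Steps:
$j = 0$
$J = 28$ ($J = 7 \left(-4 + 8\right) = 7 \cdot 4 = 28$)
$T{\left(G \right)} = G^{2}$ ($T{\left(G \right)} = 1 G^{2} = G^{2}$)
$\sqrt{T{\left(f{\left(j \right)} \right)} + J} = \sqrt{\left(-4\right)^{2} + 28} = \sqrt{16 + 28} = \sqrt{44} = 2 \sqrt{11}$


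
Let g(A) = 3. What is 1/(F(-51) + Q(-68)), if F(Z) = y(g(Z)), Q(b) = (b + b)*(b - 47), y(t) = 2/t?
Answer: 3/46922 ≈ 6.3936e-5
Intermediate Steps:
Q(b) = 2*b*(-47 + b) (Q(b) = (2*b)*(-47 + b) = 2*b*(-47 + b))
F(Z) = 2/3
1/(F(-51) + Q(-68)) = 1/(2/3 + 2*(-68)*(-47 - 68)) = 1/(2/3 + 2*(-68)*(-115)) = 1/(2/3 + 15640) = 1/(46922/3) = 3/46922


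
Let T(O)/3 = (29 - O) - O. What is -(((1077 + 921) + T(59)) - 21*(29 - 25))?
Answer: -1647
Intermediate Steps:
T(O) = 87 - 6*O (T(O) = 3*((29 - O) - O) = 3*(29 - 2*O) = 87 - 6*O)
-(((1077 + 921) + T(59)) - 21*(29 - 25)) = -(((1077 + 921) + (87 - 6*59)) - 21*(29 - 25)) = -((1998 + (87 - 354)) - 21*4) = -((1998 - 267) - 84) = -(1731 - 84) = -1*1647 = -1647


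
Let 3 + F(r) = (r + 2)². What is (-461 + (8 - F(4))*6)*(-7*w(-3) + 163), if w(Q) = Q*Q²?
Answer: -215072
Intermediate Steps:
w(Q) = Q³
F(r) = -3 + (2 + r)² (F(r) = -3 + (r + 2)² = -3 + (2 + r)²)
(-461 + (8 - F(4))*6)*(-7*w(-3) + 163) = (-461 + (8 - (-3 + (2 + 4)²))*6)*(-7*(-3)³ + 163) = (-461 + (8 - (-3 + 6²))*6)*(-7*(-27) + 163) = (-461 + (8 - (-3 + 36))*6)*(189 + 163) = (-461 + (8 - 1*33)*6)*352 = (-461 + (8 - 33)*6)*352 = (-461 - 25*6)*352 = (-461 - 150)*352 = -611*352 = -215072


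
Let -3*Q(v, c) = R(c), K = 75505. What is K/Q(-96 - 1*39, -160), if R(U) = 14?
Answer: -226515/14 ≈ -16180.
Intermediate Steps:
Q(v, c) = -14/3 (Q(v, c) = -⅓*14 = -14/3)
K/Q(-96 - 1*39, -160) = 75505/(-14/3) = 75505*(-3/14) = -226515/14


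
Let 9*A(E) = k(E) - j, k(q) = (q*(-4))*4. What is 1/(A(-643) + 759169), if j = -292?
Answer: 9/6843101 ≈ 1.3152e-6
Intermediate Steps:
k(q) = -16*q (k(q) = -4*q*4 = -16*q)
A(E) = 292/9 - 16*E/9 (A(E) = (-16*E - 1*(-292))/9 = (-16*E + 292)/9 = (292 - 16*E)/9 = 292/9 - 16*E/9)
1/(A(-643) + 759169) = 1/((292/9 - 16/9*(-643)) + 759169) = 1/((292/9 + 10288/9) + 759169) = 1/(10580/9 + 759169) = 1/(6843101/9) = 9/6843101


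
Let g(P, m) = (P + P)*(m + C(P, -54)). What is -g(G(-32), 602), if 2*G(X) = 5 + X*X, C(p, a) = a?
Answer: -563892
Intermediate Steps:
G(X) = 5/2 + X**2/2 (G(X) = (5 + X*X)/2 = (5 + X**2)/2 = 5/2 + X**2/2)
g(P, m) = 2*P*(-54 + m) (g(P, m) = (P + P)*(m - 54) = (2*P)*(-54 + m) = 2*P*(-54 + m))
-g(G(-32), 602) = -2*(5/2 + (1/2)*(-32)**2)*(-54 + 602) = -2*(5/2 + (1/2)*1024)*548 = -2*(5/2 + 512)*548 = -2*1029*548/2 = -1*563892 = -563892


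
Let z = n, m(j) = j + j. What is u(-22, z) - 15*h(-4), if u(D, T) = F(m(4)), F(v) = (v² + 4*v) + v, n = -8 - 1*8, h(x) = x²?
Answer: -136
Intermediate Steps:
n = -16 (n = -8 - 8 = -16)
m(j) = 2*j
F(v) = v² + 5*v
z = -16
u(D, T) = 104 (u(D, T) = (2*4)*(5 + 2*4) = 8*(5 + 8) = 8*13 = 104)
u(-22, z) - 15*h(-4) = 104 - 15*(-4)² = 104 - 15*16 = 104 - 240 = -136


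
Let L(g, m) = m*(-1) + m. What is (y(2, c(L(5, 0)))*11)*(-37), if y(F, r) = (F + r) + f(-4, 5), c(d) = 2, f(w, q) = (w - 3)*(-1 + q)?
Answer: 9768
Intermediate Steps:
L(g, m) = 0 (L(g, m) = -m + m = 0)
f(w, q) = (-1 + q)*(-3 + w) (f(w, q) = (-3 + w)*(-1 + q) = (-1 + q)*(-3 + w))
y(F, r) = -28 + F + r (y(F, r) = (F + r) + (3 - 1*(-4) - 3*5 + 5*(-4)) = (F + r) + (3 + 4 - 15 - 20) = (F + r) - 28 = -28 + F + r)
(y(2, c(L(5, 0)))*11)*(-37) = ((-28 + 2 + 2)*11)*(-37) = -24*11*(-37) = -264*(-37) = 9768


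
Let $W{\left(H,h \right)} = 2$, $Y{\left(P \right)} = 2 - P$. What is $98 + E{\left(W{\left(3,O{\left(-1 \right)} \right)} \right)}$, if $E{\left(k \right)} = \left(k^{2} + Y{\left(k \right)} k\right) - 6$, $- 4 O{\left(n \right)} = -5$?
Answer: $96$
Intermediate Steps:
$O{\left(n \right)} = \frac{5}{4}$ ($O{\left(n \right)} = \left(- \frac{1}{4}\right) \left(-5\right) = \frac{5}{4}$)
$E{\left(k \right)} = -6 + k^{2} + k \left(2 - k\right)$ ($E{\left(k \right)} = \left(k^{2} + \left(2 - k\right) k\right) - 6 = \left(k^{2} + k \left(2 - k\right)\right) - 6 = -6 + k^{2} + k \left(2 - k\right)$)
$98 + E{\left(W{\left(3,O{\left(-1 \right)} \right)} \right)} = 98 + \left(-6 + 2 \cdot 2\right) = 98 + \left(-6 + 4\right) = 98 - 2 = 96$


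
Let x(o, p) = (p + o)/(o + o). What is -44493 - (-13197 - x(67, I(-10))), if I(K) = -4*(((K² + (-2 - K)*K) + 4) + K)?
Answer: -4193653/134 ≈ -31296.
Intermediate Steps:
I(K) = -16 - 4*K - 4*K² - 4*K*(-2 - K) (I(K) = -4*(((K² + K*(-2 - K)) + 4) + K) = -4*((4 + K² + K*(-2 - K)) + K) = -4*(4 + K + K² + K*(-2 - K)) = -16 - 4*K - 4*K² - 4*K*(-2 - K))
x(o, p) = (o + p)/(2*o) (x(o, p) = (o + p)/((2*o)) = (o + p)*(1/(2*o)) = (o + p)/(2*o))
-44493 - (-13197 - x(67, I(-10))) = -44493 - (-13197 - (67 + (-16 + 4*(-10)))/(2*67)) = -44493 - (-13197 - (67 + (-16 - 40))/(2*67)) = -44493 - (-13197 - (67 - 56)/(2*67)) = -44493 - (-13197 - 11/(2*67)) = -44493 - (-13197 - 1*11/134) = -44493 - (-13197 - 11/134) = -44493 - 1*(-1768409/134) = -44493 + 1768409/134 = -4193653/134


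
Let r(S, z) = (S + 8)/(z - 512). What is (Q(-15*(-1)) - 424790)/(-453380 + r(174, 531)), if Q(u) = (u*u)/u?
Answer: 8070725/8614038 ≈ 0.93693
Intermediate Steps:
r(S, z) = (8 + S)/(-512 + z)
Q(u) = u (Q(u) = u²/u = u)
(Q(-15*(-1)) - 424790)/(-453380 + r(174, 531)) = (-15*(-1) - 424790)/(-453380 + (8 + 174)/(-512 + 531)) = (15 - 424790)/(-453380 + 182/19) = -424775/(-453380 + (1/19)*182) = -424775/(-453380 + 182/19) = -424775/(-8614038/19) = -424775*(-19/8614038) = 8070725/8614038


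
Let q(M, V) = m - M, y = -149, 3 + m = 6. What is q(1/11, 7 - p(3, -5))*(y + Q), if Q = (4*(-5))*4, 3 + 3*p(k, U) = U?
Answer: -7328/11 ≈ -666.18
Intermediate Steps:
m = 3 (m = -3 + 6 = 3)
p(k, U) = -1 + U/3
q(M, V) = 3 - M
Q = -80 (Q = -20*4 = -80)
q(1/11, 7 - p(3, -5))*(y + Q) = (3 - 1/11)*(-149 - 80) = (3 - 1*1/11)*(-229) = (3 - 1/11)*(-229) = (32/11)*(-229) = -7328/11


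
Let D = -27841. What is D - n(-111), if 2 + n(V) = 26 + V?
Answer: -27754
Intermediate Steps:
n(V) = 24 + V (n(V) = -2 + (26 + V) = 24 + V)
D - n(-111) = -27841 - (24 - 111) = -27841 - 1*(-87) = -27841 + 87 = -27754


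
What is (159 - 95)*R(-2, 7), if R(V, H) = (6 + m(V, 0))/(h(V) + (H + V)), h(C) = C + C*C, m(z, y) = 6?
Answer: 768/7 ≈ 109.71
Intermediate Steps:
h(C) = C + C**2
R(V, H) = 12/(H + V + V*(1 + V)) (R(V, H) = (6 + 6)/(V*(1 + V) + (H + V)) = 12/(H + V + V*(1 + V)))
(159 - 95)*R(-2, 7) = (159 - 95)*(12/(7 - 2 - 2*(1 - 2))) = 64*(12/(7 - 2 - 2*(-1))) = 64*(12/(7 - 2 + 2)) = 64*(12/7) = 768/7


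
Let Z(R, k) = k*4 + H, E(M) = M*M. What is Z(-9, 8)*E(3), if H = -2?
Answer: 270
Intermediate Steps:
E(M) = M**2
Z(R, k) = -2 + 4*k (Z(R, k) = k*4 - 2 = 4*k - 2 = -2 + 4*k)
Z(-9, 8)*E(3) = (-2 + 4*8)*3**2 = (-2 + 32)*9 = 30*9 = 270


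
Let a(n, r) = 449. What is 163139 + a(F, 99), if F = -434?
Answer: 163588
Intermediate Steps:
163139 + a(F, 99) = 163139 + 449 = 163588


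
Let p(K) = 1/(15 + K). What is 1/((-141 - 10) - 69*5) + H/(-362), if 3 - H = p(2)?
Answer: -30577/3384700 ≈ -0.0090339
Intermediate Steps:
H = 50/17 (H = 3 - 1/(15 + 2) = 3 - 1/17 = 50/17 ≈ 2.9412)
1/((-141 - 10) - 69*5) + H/(-362) = 1/((-141 - 10) - 69*5) + (50/17)/(-362) = (⅕)/(-151 - 69) + (50/17)*(-1/362) = (⅕)/(-220) - 25/3077 = -1/220*⅕ - 25/3077 = -1/1100 - 25/3077 = -30577/3384700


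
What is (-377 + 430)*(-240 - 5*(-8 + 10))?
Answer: -13250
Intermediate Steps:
(-377 + 430)*(-240 - 5*(-8 + 10)) = 53*(-240 - 5*2) = 53*(-240 - 10) = 53*(-250) = -13250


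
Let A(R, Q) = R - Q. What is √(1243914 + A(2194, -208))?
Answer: 2*√311579 ≈ 1116.4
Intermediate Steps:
√(1243914 + A(2194, -208)) = √(1243914 + (2194 - 1*(-208))) = √(1243914 + (2194 + 208)) = √(1243914 + 2402) = √1246316 = 2*√311579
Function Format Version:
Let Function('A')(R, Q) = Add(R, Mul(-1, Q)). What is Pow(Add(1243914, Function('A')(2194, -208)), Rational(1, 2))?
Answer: Mul(2, Pow(311579, Rational(1, 2))) ≈ 1116.4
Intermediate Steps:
Pow(Add(1243914, Function('A')(2194, -208)), Rational(1, 2)) = Pow(Add(1243914, Add(2194, Mul(-1, -208))), Rational(1, 2)) = Pow(Add(1243914, Add(2194, 208)), Rational(1, 2)) = Pow(Add(1243914, 2402), Rational(1, 2)) = Pow(1246316, Rational(1, 2)) = Mul(2, Pow(311579, Rational(1, 2)))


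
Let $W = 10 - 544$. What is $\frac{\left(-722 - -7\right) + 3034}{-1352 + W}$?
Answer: $- \frac{2319}{1886} \approx -1.2296$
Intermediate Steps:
$W = -534$ ($W = 10 - 544 = -534$)
$\frac{\left(-722 - -7\right) + 3034}{-1352 + W} = \frac{\left(-722 - -7\right) + 3034}{-1352 - 534} = \frac{\left(-722 + 7\right) + 3034}{-1886} = \left(-715 + 3034\right) \left(- \frac{1}{1886}\right) = 2319 \left(- \frac{1}{1886}\right) = - \frac{2319}{1886}$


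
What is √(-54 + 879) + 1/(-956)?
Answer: -1/956 + 5*√33 ≈ 28.722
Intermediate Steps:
√(-54 + 879) + 1/(-956) = √825 - 1/956 = 5*√33 - 1/956 = -1/956 + 5*√33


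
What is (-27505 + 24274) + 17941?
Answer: 14710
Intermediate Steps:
(-27505 + 24274) + 17941 = -3231 + 17941 = 14710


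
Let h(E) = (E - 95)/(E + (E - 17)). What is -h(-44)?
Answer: -139/105 ≈ -1.3238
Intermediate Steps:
h(E) = (-95 + E)/(-17 + 2*E) (h(E) = (-95 + E)/(E + (-17 + E)) = (-95 + E)/(-17 + 2*E))
-h(-44) = -(-95 - 44)/(-17 + 2*(-44)) = -(-139)/(-17 - 88) = -(-139)/(-105) = -(-1)*(-139)/105 = -1*139/105 = -139/105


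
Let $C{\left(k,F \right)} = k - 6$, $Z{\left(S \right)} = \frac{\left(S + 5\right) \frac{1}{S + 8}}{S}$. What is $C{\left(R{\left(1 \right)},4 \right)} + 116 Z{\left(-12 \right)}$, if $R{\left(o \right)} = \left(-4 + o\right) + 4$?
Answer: $- \frac{263}{12} \approx -21.917$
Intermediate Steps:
$Z{\left(S \right)} = \frac{5 + S}{S \left(8 + S\right)}$ ($Z{\left(S \right)} = \frac{\left(5 + S\right) \frac{1}{8 + S}}{S} = \frac{\frac{1}{8 + S} \left(5 + S\right)}{S} = \frac{5 + S}{S \left(8 + S\right)}$)
$R{\left(o \right)} = o$
$C{\left(k,F \right)} = -6 + k$ ($C{\left(k,F \right)} = k - 6 = -6 + k$)
$C{\left(R{\left(1 \right)},4 \right)} + 116 Z{\left(-12 \right)} = \left(-6 + 1\right) + 116 \frac{5 - 12}{\left(-12\right) \left(8 - 12\right)} = -5 + 116 \left(\left(- \frac{1}{12}\right) \frac{1}{-4} \left(-7\right)\right) = -5 + 116 \left(\left(- \frac{1}{12}\right) \left(- \frac{1}{4}\right) \left(-7\right)\right) = -5 + 116 \left(- \frac{7}{48}\right) = -5 - \frac{203}{12} = - \frac{263}{12}$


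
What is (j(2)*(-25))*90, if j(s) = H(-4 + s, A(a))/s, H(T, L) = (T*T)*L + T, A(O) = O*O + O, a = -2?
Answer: -6750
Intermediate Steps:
A(O) = O + O² (A(O) = O² + O = O + O²)
H(T, L) = T + L*T² (H(T, L) = T²*L + T = L*T² + T = T + L*T²)
j(s) = (-7 + 2*s)*(-4 + s)/s (j(s) = ((-4 + s)*(1 + (-2*(1 - 2))*(-4 + s)))/s = ((-4 + s)*(1 + (-2*(-1))*(-4 + s)))/s = ((-4 + s)*(1 + 2*(-4 + s)))/s = ((-4 + s)*(1 + (-8 + 2*s)))/s = ((-4 + s)*(-7 + 2*s))/s = ((-7 + 2*s)*(-4 + s))/s = (-7 + 2*s)*(-4 + s)/s)
(j(2)*(-25))*90 = ((-15 + 2*2 + 28/2)*(-25))*90 = ((-15 + 4 + 28*(½))*(-25))*90 = ((-15 + 4 + 14)*(-25))*90 = (3*(-25))*90 = -75*90 = -6750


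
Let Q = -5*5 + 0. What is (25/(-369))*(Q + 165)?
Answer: -3500/369 ≈ -9.4851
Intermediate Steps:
Q = -25 (Q = -25 + 0 = -25)
(25/(-369))*(Q + 165) = (25/(-369))*(-25 + 165) = (25*(-1/369))*140 = -25/369*140 = -3500/369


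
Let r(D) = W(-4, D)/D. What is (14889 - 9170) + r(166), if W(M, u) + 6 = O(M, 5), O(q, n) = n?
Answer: 949353/166 ≈ 5719.0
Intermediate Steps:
W(M, u) = -1 (W(M, u) = -6 + 5 = -1)
r(D) = -1/D
(14889 - 9170) + r(166) = (14889 - 9170) - 1/166 = 5719 - 1*1/166 = 5719 - 1/166 = 949353/166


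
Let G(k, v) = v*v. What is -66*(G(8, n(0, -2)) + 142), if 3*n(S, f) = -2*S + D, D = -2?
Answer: -28204/3 ≈ -9401.3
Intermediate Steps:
n(S, f) = -⅔ - 2*S/3 (n(S, f) = (-2*S - 2)/3 = (-2 - 2*S)/3 = -⅔ - 2*S/3)
G(k, v) = v²
-66*(G(8, n(0, -2)) + 142) = -66*((-⅔ - ⅔*0)² + 142) = -66*((-⅔ + 0)² + 142) = -66*((-⅔)² + 142) = -66*(4/9 + 142) = -66*1282/9 = -28204/3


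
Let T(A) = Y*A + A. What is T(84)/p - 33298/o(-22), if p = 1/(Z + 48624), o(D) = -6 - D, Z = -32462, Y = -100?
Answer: -1075242185/8 ≈ -1.3441e+8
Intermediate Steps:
T(A) = -99*A (T(A) = -100*A + A = -99*A)
p = 1/16162 (p = 1/(-32462 + 48624) = 1/16162 ≈ 6.1874e-5)
T(84)/p - 33298/o(-22) = (-99*84)/(1/16162) - 33298/(-6 - 1*(-22)) = -8316*16162 - 33298/(-6 + 22) = -134403192 - 33298/16 = -134403192 - 33298*1/16 = -134403192 - 16649/8 = -1075242185/8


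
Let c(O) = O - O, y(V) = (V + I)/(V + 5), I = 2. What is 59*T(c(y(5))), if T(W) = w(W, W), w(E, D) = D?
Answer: 0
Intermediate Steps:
y(V) = (2 + V)/(5 + V) (y(V) = (V + 2)/(V + 5) = (2 + V)/(5 + V))
c(O) = 0
T(W) = W
59*T(c(y(5))) = 59*0 = 0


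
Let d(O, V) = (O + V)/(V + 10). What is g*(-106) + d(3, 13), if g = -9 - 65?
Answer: 180428/23 ≈ 7844.7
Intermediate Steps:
d(O, V) = (O + V)/(10 + V)
g = -74
g*(-106) + d(3, 13) = -74*(-106) + (3 + 13)/(10 + 13) = 7844 + 16/23 = 180428/23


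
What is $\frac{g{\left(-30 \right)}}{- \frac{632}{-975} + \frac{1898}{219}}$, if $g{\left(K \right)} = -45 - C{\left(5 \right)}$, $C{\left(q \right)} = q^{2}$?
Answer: $- \frac{34125}{4541} \approx -7.5149$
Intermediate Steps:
$g{\left(K \right)} = -70$ ($g{\left(K \right)} = -45 - 5^{2} = -45 - 25 = -70$)
$\frac{g{\left(-30 \right)}}{- \frac{632}{-975} + \frac{1898}{219}} = - \frac{70}{- \frac{632}{-975} + \frac{1898}{219}} = - \frac{70}{\left(-632\right) \left(- \frac{1}{975}\right) + 1898 \cdot \frac{1}{219}} = - \frac{70}{\frac{632}{975} + \frac{26}{3}} = - \frac{70}{\frac{9082}{975}} = \left(-70\right) \frac{975}{9082} = - \frac{34125}{4541}$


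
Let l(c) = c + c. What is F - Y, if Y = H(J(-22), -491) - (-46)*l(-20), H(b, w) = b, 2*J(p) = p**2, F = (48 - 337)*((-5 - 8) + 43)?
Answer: -7072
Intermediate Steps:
l(c) = 2*c
F = -8670 (F = -289*(-13 + 43) = -289*30 = -8670)
J(p) = p**2/2
Y = -1598 (Y = (1/2)*(-22)**2 - (-46)*2*(-20) = (1/2)*484 - (-46)*(-40) = 242 - 1*1840 = 242 - 1840 = -1598)
F - Y = -8670 - 1*(-1598) = -8670 + 1598 = -7072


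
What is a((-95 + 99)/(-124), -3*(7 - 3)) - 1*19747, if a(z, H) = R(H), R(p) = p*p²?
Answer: -21475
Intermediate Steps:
R(p) = p³
a(z, H) = H³
a((-95 + 99)/(-124), -3*(7 - 3)) - 1*19747 = (-3*(7 - 3))³ - 1*19747 = (-3*4)³ - 19747 = (-12)³ - 19747 = -1728 - 19747 = -21475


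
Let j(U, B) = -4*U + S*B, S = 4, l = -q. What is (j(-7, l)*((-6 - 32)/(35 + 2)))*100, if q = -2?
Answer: -136800/37 ≈ -3697.3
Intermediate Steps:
l = 2 (l = -1*(-2) = 2)
j(U, B) = -4*U + 4*B
(j(-7, l)*((-6 - 32)/(35 + 2)))*100 = ((-4*(-7) + 4*2)*((-6 - 32)/(35 + 2)))*100 = ((28 + 8)*(-38/37))*100 = (36*(-38*1/37))*100 = (36*(-38/37))*100 = -1368/37*100 = -136800/37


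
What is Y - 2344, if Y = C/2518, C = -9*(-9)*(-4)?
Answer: -2951258/1259 ≈ -2344.1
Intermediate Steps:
C = -324 (C = 81*(-4) = -324)
Y = -162/1259 (Y = -324/2518 = -324*1/2518 = -162/1259 ≈ -0.12867)
Y - 2344 = -162/1259 - 2344 = -2951258/1259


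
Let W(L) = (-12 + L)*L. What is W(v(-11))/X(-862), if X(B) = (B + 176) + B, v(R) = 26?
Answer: -91/387 ≈ -0.23514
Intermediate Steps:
W(L) = L*(-12 + L)
X(B) = 176 + 2*B (X(B) = (176 + B) + B = 176 + 2*B)
W(v(-11))/X(-862) = (26*(-12 + 26))/(176 + 2*(-862)) = (26*14)/(176 - 1724) = 364/(-1548) = 364*(-1/1548) = -91/387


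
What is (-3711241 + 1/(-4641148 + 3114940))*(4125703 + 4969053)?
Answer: -12878460308095361881/381552 ≈ -3.3753e+13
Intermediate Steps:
(-3711241 + 1/(-4641148 + 3114940))*(4125703 + 4969053) = (-3711241 + 1/(-1526208))*9094756 = (-3711241 - 1/1526208)*9094756 = -5664125704129/1526208*9094756 = -12878460308095361881/381552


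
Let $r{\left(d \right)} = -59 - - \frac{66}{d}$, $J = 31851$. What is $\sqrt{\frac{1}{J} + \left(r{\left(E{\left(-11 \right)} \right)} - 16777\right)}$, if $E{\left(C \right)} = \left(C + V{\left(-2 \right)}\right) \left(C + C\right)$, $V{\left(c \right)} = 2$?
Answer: $\frac{i \sqrt{1897727942902}}{10617} \approx 129.75 i$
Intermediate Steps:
$E{\left(C \right)} = 2 C \left(2 + C\right)$ ($E{\left(C \right)} = \left(C + 2\right) \left(C + C\right) = \left(2 + C\right) 2 C = 2 C \left(2 + C\right)$)
$r{\left(d \right)} = -59 + \frac{66}{d}$
$\sqrt{\frac{1}{J} + \left(r{\left(E{\left(-11 \right)} \right)} - 16777\right)} = \sqrt{\frac{1}{31851} - \left(16836 - 66 \left(- \frac{1}{22 \left(2 - 11\right)}\right)\right)} = \sqrt{\frac{1}{31851} - \left(16836 - \frac{1}{3}\right)} = \sqrt{\frac{1}{31851} + \left(\left(-59 + 66 \cdot \frac{1}{198}\right) - 16777\right)} = \sqrt{\frac{1}{31851} + \left(\left(-59 + \frac{1}{3}\right) - 16777\right)} = \sqrt{\frac{1}{31851} - \frac{50507}{3}} = \sqrt{- \frac{536232818}{31851}} = \frac{i \sqrt{1897727942902}}{10617}$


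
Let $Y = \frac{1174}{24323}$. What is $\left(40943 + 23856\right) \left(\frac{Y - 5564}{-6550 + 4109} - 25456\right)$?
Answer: $- \frac{97927461340670990}{59372443} \approx -1.6494 \cdot 10^{9}$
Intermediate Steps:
$Y = \frac{1174}{24323}$ ($Y = 1174 \cdot \frac{1}{24323} = \frac{1174}{24323} \approx 0.048267$)
$\left(40943 + 23856\right) \left(\frac{Y - 5564}{-6550 + 4109} - 25456\right) = \left(40943 + 23856\right) \left(\frac{\frac{1174}{24323} - 5564}{-6550 + 4109} - 25456\right) = 64799 \left(- \frac{135331998}{24323 \left(-2441\right)} - 25456\right) = 64799 \left(\left(- \frac{135331998}{24323}\right) \left(- \frac{1}{2441}\right) - 25456\right) = 64799 \left(\frac{135331998}{59372443} - 25456\right) = 64799 \left(- \frac{1511249577010}{59372443}\right) = - \frac{97927461340670990}{59372443}$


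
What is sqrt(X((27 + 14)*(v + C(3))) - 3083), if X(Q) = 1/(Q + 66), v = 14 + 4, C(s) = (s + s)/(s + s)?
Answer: 7*I*sqrt(265830)/65 ≈ 55.525*I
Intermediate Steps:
C(s) = 1 (C(s) = (2*s)/((2*s)) = (2*s)*(1/(2*s)) = 1)
v = 18
X(Q) = 1/(66 + Q)
sqrt(X((27 + 14)*(v + C(3))) - 3083) = sqrt(1/(66 + (27 + 14)*(18 + 1)) - 3083) = sqrt(1/(66 + 41*19) - 3083) = sqrt(1/(66 + 779) - 3083) = sqrt(1/845 - 3083) = sqrt(-2605134/845) = 7*I*sqrt(265830)/65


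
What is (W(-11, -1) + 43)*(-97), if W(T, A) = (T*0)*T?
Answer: -4171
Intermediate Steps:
W(T, A) = 0 (W(T, A) = 0*T = 0)
(W(-11, -1) + 43)*(-97) = (0 + 43)*(-97) = 43*(-97) = -4171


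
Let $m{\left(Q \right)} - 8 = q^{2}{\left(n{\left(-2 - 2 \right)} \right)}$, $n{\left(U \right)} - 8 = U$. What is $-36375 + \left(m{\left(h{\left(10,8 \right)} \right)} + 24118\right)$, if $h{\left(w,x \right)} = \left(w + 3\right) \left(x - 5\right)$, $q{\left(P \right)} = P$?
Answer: $-12233$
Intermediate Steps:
$n{\left(U \right)} = 8 + U$
$h{\left(w,x \right)} = \left(-5 + x\right) \left(3 + w\right)$ ($h{\left(w,x \right)} = \left(3 + w\right) \left(-5 + x\right) = \left(-5 + x\right) \left(3 + w\right)$)
$m{\left(Q \right)} = 24$ ($m{\left(Q \right)} = 8 + \left(8 - 4\right)^{2} = 8 + 4^{2} = 8 + 16 = 24$)
$-36375 + \left(m{\left(h{\left(10,8 \right)} \right)} + 24118\right) = -36375 + \left(24 + 24118\right) = -36375 + 24142 = -12233$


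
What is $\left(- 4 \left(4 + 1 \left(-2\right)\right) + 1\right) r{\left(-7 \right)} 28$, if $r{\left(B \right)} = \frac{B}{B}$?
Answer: $-196$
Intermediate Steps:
$r{\left(B \right)} = 1$
$\left(- 4 \left(4 + 1 \left(-2\right)\right) + 1\right) r{\left(-7 \right)} 28 = \left(- 4 \left(4 + 1 \left(-2\right)\right) + 1\right) 1 \cdot 28 = \left(- 4 \left(4 - 2\right) + 1\right) 1 \cdot 28 = \left(\left(-4\right) 2 + 1\right) 1 \cdot 28 = \left(-8 + 1\right) 1 \cdot 28 = \left(-7\right) 1 \cdot 28 = \left(-7\right) 28 = -196$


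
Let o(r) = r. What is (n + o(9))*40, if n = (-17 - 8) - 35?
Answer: -2040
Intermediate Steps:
n = -60 (n = -25 - 35 = -60)
(n + o(9))*40 = (-60 + 9)*40 = -51*40 = -2040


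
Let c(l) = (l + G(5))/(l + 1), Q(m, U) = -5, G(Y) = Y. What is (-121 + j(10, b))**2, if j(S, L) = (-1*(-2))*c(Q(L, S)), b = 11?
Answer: 14641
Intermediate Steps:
c(l) = (5 + l)/(1 + l) (c(l) = (l + 5)/(l + 1) = (5 + l)/(1 + l))
j(S, L) = 0 (j(S, L) = (-1*(-2))*((5 - 5)/(1 - 5)) = 2*(0/(-4)) = 2*(-1/4*0) = 2*0 = 0)
(-121 + j(10, b))**2 = (-121 + 0)**2 = (-121)**2 = 14641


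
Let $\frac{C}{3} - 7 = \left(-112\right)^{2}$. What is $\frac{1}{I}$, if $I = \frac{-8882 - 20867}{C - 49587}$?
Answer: $\frac{11934}{29749} \approx 0.40116$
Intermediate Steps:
$C = 37653$ ($C = 21 + 3 \left(-112\right)^{2} = 21 + 3 \cdot 12544 = 21 + 37632 = 37653$)
$I = \frac{29749}{11934}$ ($I = \frac{-8882 - 20867}{37653 - 49587} = - \frac{29749}{-11934} = \left(-29749\right) \left(- \frac{1}{11934}\right) = \frac{29749}{11934} \approx 2.4928$)
$\frac{1}{I} = \frac{1}{\frac{29749}{11934}} = \frac{11934}{29749}$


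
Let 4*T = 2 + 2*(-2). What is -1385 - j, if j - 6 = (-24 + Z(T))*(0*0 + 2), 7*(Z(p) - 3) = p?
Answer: -9442/7 ≈ -1348.9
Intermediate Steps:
T = -1/2 (T = (2 + 2*(-2))/4 = (2 - 4)/4 = (1/4)*(-2) = -1/2 ≈ -0.50000)
Z(p) = 3 + p/7
j = -253/7 (j = 6 + (-24 + (3 + (1/7)*(-1/2)))*(0*0 + 2) = 6 + (-24 + (3 - 1/14))*(0 + 2) = 6 + (-24 + 41/14)*2 = 6 - 295/14*2 = 6 - 295/7 = -253/7 ≈ -36.143)
-1385 - j = -1385 - 1*(-253/7) = -1385 + 253/7 = -9442/7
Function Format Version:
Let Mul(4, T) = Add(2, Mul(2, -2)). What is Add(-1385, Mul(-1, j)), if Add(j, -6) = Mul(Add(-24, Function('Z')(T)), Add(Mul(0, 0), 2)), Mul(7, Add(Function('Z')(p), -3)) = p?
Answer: Rational(-9442, 7) ≈ -1348.9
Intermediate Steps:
T = Rational(-1, 2) (T = Mul(Rational(1, 4), Add(2, Mul(2, -2))) = Mul(Rational(1, 4), Add(2, -4)) = Mul(Rational(1, 4), -2) = Rational(-1, 2) ≈ -0.50000)
Function('Z')(p) = Add(3, Mul(Rational(1, 7), p))
j = Rational(-253, 7) (j = Add(6, Mul(Add(-24, Add(3, Mul(Rational(1, 7), Rational(-1, 2)))), Add(Mul(0, 0), 2))) = Add(6, Mul(Add(-24, Add(3, Rational(-1, 14))), Add(0, 2))) = Add(6, Mul(Add(-24, Rational(41, 14)), 2)) = Add(6, Mul(Rational(-295, 14), 2)) = Add(6, Rational(-295, 7)) = Rational(-253, 7) ≈ -36.143)
Add(-1385, Mul(-1, j)) = Add(-1385, Mul(-1, Rational(-253, 7))) = Add(-1385, Rational(253, 7)) = Rational(-9442, 7)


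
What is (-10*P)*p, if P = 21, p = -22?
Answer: 4620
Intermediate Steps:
(-10*P)*p = -10*21*(-22) = -210*(-22) = 4620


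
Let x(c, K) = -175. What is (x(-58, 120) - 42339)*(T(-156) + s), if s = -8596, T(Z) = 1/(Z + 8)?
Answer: 27043346713/74 ≈ 3.6545e+8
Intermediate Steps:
T(Z) = 1/(8 + Z)
(x(-58, 120) - 42339)*(T(-156) + s) = (-175 - 42339)*(1/(8 - 156) - 8596) = -42514*(1/(-148) - 8596) = -42514*(-1/148 - 8596) = -42514*(-1272209/148) = 27043346713/74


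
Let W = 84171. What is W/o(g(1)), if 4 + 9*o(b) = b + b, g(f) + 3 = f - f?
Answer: -757539/10 ≈ -75754.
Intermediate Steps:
g(f) = -3 (g(f) = -3 + (f - f) = -3 + 0 = -3)
o(b) = -4/9 + 2*b/9 (o(b) = -4/9 + (b + b)/9 = -4/9 + (2*b)/9 = -4/9 + 2*b/9)
W/o(g(1)) = 84171/(-4/9 + (2/9)*(-3)) = 84171/(-4/9 - 2/3) = 84171/(-10/9) = 84171*(-9/10) = -757539/10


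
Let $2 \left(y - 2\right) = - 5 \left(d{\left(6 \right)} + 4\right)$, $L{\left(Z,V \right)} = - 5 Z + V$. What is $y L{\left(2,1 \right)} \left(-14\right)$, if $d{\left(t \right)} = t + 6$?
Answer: $-4788$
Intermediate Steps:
$d{\left(t \right)} = 6 + t$
$L{\left(Z,V \right)} = V - 5 Z$
$y = -38$ ($y = 2 + \frac{\left(-5\right) \left(\left(6 + 6\right) + 4\right)}{2} = 2 + \frac{\left(-5\right) \left(12 + 4\right)}{2} = 2 + \frac{\left(-5\right) 16}{2} = 2 + \frac{1}{2} \left(-80\right) = 2 - 40 = -38$)
$y L{\left(2,1 \right)} \left(-14\right) = - 38 \left(1 - 10\right) \left(-14\right) = \left(-38\right) \left(-9\right) \left(-14\right) = 342 \left(-14\right) = -4788$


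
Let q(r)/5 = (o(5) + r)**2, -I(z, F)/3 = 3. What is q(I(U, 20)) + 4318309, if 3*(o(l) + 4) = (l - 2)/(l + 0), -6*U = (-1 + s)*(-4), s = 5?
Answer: 21595641/5 ≈ 4.3191e+6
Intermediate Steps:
U = 8/3 (U = -(-1 + 5)*(-4)/6 = -2*(-4)/3 = -1/6*(-16) = 8/3 ≈ 2.6667)
o(l) = -4 + (-2 + l)/(3*l) (o(l) = -4 + ((l - 2)/(l + 0))/3 = -4 + ((-2 + l)/l)/3 = -4 + (-2 + l)/(3*l))
I(z, F) = -9 (I(z, F) = -3*3 = -9)
q(r) = 5*(-19/5 + r)**2 (q(r) = 5*((1/3)*(-2 - 11*5)/5 + r)**2 = 5*((1/3)*(1/5)*(-2 - 55) + r)**2 = 5*((1/3)*(1/5)*(-57) + r)**2 = 5*(-19/5 + r)**2)
q(I(U, 20)) + 4318309 = (-19 + 5*(-9))**2/5 + 4318309 = (-19 - 45)**2/5 + 4318309 = (1/5)*(-64)**2 + 4318309 = (1/5)*4096 + 4318309 = 4096/5 + 4318309 = 21595641/5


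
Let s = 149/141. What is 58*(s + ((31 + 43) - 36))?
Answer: 319406/141 ≈ 2265.3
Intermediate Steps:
s = 149/141 (s = 149*(1/141) = 149/141 ≈ 1.0567)
58*(s + ((31 + 43) - 36)) = 58*(149/141 + ((31 + 43) - 36)) = 58*(149/141 + (74 - 36)) = 58*(149/141 + 38) = 58*(5507/141) = 319406/141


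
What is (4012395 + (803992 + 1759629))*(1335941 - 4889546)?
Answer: -23368563337680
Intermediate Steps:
(4012395 + (803992 + 1759629))*(1335941 - 4889546) = (4012395 + 2563621)*(-3553605) = 6576016*(-3553605) = -23368563337680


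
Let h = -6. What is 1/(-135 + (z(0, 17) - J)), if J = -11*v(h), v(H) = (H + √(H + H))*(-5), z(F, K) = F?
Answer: 13/4955 + 22*I*√3/14865 ≈ 0.0026236 + 0.0025634*I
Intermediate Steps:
v(H) = -5*H - 5*√2*√H (v(H) = (H + √(2*H))*(-5) = (H + √2*√H)*(-5) = -5*H - 5*√2*√H)
J = -330 + 110*I*√3 (J = -11*(-5*(-6) - 5*√2*√(-6)) = -11*(30 - 5*√2*I*√6) = -11*(30 - 10*I*√3) = -330 + 110*I*√3 ≈ -330.0 + 190.53*I)
1/(-135 + (z(0, 17) - J)) = 1/(-135 + (0 - (-330 + 110*I*√3))) = 1/(-135 + (0 + (330 - 110*I*√3))) = 1/(-135 + (330 - 110*I*√3)) = 1/(195 - 110*I*√3)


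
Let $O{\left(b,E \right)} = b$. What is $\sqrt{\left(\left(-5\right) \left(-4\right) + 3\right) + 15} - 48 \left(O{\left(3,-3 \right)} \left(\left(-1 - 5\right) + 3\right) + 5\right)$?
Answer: $192 + \sqrt{38} \approx 198.16$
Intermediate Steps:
$\sqrt{\left(\left(-5\right) \left(-4\right) + 3\right) + 15} - 48 \left(O{\left(3,-3 \right)} \left(\left(-1 - 5\right) + 3\right) + 5\right) = \sqrt{\left(\left(-5\right) \left(-4\right) + 3\right) + 15} - 48 \left(3 \left(\left(-1 - 5\right) + 3\right) + 5\right) = \sqrt{\left(20 + 3\right) + 15} - 48 \left(3 \left(-6 + 3\right) + 5\right) = \sqrt{23 + 15} - 48 \left(3 \left(-3\right) + 5\right) = \sqrt{38} - 48 \left(-9 + 5\right) = \sqrt{38} - -192 = \sqrt{38} + 192 = 192 + \sqrt{38}$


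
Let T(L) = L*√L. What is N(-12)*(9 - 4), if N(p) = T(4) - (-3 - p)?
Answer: -5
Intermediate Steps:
T(L) = L^(3/2)
N(p) = 11 + p (N(p) = 4^(3/2) - (-3 - p) = 8 + (3 + p) = 11 + p)
N(-12)*(9 - 4) = (11 - 12)*(9 - 4) = -1*5 = -5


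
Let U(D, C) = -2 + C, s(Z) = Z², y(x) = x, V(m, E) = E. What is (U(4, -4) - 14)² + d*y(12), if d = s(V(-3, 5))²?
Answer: 7900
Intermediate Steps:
d = 625 (d = (5²)² = 25² = 625)
(U(4, -4) - 14)² + d*y(12) = ((-2 - 4) - 14)² + 625*12 = (-6 - 14)² + 7500 = (-20)² + 7500 = 400 + 7500 = 7900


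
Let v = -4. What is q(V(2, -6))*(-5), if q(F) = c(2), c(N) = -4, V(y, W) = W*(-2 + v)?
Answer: 20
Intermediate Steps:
V(y, W) = -6*W (V(y, W) = W*(-2 - 4) = W*(-6) = -6*W)
q(F) = -4
q(V(2, -6))*(-5) = -4*(-5) = 20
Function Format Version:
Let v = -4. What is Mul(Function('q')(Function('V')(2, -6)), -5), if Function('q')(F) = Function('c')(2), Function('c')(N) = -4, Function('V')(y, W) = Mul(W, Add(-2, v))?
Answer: 20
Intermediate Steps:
Function('V')(y, W) = Mul(-6, W) (Function('V')(y, W) = Mul(W, Add(-2, -4)) = Mul(W, -6) = Mul(-6, W))
Function('q')(F) = -4
Mul(Function('q')(Function('V')(2, -6)), -5) = Mul(-4, -5) = 20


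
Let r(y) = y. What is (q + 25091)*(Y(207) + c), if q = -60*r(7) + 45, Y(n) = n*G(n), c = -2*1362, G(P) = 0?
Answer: -67326384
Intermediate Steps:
c = -2724
Y(n) = 0 (Y(n) = n*0 = 0)
q = -375 (q = -60*7 + 45 = -420 + 45 = -375)
(q + 25091)*(Y(207) + c) = (-375 + 25091)*(0 - 2724) = 24716*(-2724) = -67326384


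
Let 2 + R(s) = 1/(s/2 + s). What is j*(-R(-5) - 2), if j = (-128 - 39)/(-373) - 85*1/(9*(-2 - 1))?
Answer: 72428/151065 ≈ 0.47945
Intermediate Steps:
R(s) = -2 + 2/(3*s) (R(s) = -2 + 1/(s/2 + s) = -2 + 1/(3*s/2) = -2 + 2/(3*s))
j = 36214/10071 (j = -167*(-1/373) - 85/(9*(-3)) = 167/373 - 85/(-27) = 167/373 - 85*(-1/27) = 167/373 + 85/27 = 36214/10071 ≈ 3.5959)
j*(-R(-5) - 2) = 36214*(-(-2 + (⅔)/(-5)) - 2)/10071 = 36214*(-(-2 + (⅔)*(-⅕)) - 2)/10071 = 36214*(-(-2 - 2/15) - 2)/10071 = 36214*(-1*(-32/15) - 2)/10071 = 36214*(32/15 - 2)/10071 = (36214/10071)*(2/15) = 72428/151065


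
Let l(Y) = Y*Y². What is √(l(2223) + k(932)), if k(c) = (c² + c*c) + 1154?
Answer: √10987201969 ≈ 1.0482e+5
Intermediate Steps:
l(Y) = Y³
k(c) = 1154 + 2*c² (k(c) = (c² + c²) + 1154 = 2*c² + 1154 = 1154 + 2*c²)
√(l(2223) + k(932)) = √(2223³ + (1154 + 2*932²)) = √(10985463567 + (1154 + 2*868624)) = √(10985463567 + (1154 + 1737248)) = √(10985463567 + 1738402) = √10987201969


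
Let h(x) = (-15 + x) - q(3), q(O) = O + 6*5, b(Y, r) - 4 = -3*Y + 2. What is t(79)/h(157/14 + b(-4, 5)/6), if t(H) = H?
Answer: -1106/473 ≈ -2.3383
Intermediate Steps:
b(Y, r) = 6 - 3*Y (b(Y, r) = 4 + (-3*Y + 2) = 4 + (2 - 3*Y) = 6 - 3*Y)
q(O) = 30 + O (q(O) = O + 30 = 30 + O)
h(x) = -48 + x (h(x) = (-15 + x) - (30 + 3) = (-15 + x) - 1*33 = (-15 + x) - 33 = -48 + x)
t(79)/h(157/14 + b(-4, 5)/6) = 79/(-48 + (157/14 + (6 - 3*(-4))/6)) = 79/(-48 + (157*(1/14) + (6 + 12)*(⅙))) = 79/(-48 + (157/14 + 18*(⅙))) = 79/(-48 + (157/14 + 3)) = 79/(-48 + 199/14) = 79/(-473/14) = 79*(-14/473) = -1106/473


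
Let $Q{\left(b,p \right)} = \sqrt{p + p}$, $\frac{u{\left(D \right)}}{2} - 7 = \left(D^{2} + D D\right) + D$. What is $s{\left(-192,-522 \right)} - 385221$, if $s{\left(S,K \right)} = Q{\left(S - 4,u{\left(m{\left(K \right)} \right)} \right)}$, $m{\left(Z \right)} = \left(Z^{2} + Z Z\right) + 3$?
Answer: $-385221 + 28 \sqrt{3030547585} \approx 1.1562 \cdot 10^{6}$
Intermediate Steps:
$m{\left(Z \right)} = 3 + 2 Z^{2}$ ($m{\left(Z \right)} = \left(Z^{2} + Z^{2}\right) + 3 = 2 Z^{2} + 3 = 3 + 2 Z^{2}$)
$u{\left(D \right)} = 14 + 2 D + 4 D^{2}$ ($u{\left(D \right)} = 14 + 2 \left(\left(D^{2} + D D\right) + D\right) = 14 + 2 \left(\left(D^{2} + D^{2}\right) + D\right) = 14 + 2 \left(2 D^{2} + D\right) = 14 + 2 \left(D + 2 D^{2}\right) = 14 + \left(2 D + 4 D^{2}\right) = 14 + 2 D + 4 D^{2}$)
$Q{\left(b,p \right)} = \sqrt{2} \sqrt{p}$ ($Q{\left(b,p \right)} = \sqrt{2 p} = \sqrt{2} \sqrt{p}$)
$s{\left(S,K \right)} = \sqrt{2} \sqrt{20 + 4 K^{2} + 4 \left(3 + 2 K^{2}\right)^{2}}$ ($s{\left(S,K \right)} = \sqrt{2} \sqrt{14 + 2 \left(3 + 2 K^{2}\right) + 4 \left(3 + 2 K^{2}\right)^{2}} = \sqrt{2} \sqrt{14 + \left(6 + 4 K^{2}\right) + 4 \left(3 + 2 K^{2}\right)^{2}} = \sqrt{2} \sqrt{20 + 4 K^{2} + 4 \left(3 + 2 K^{2}\right)^{2}}$)
$s{\left(-192,-522 \right)} - 385221 = 2 \sqrt{28 + 8 \left(-522\right)^{4} + 26 \left(-522\right)^{2}} - 385221 = 2 \sqrt{28 + 8 \cdot 74247530256 + 26 \cdot 272484} - 385221 = 2 \sqrt{28 + 593980242048 + 7084584} - 385221 = 2 \sqrt{593987326660} - 385221 = 2 \cdot 14 \sqrt{3030547585} - 385221 = 28 \sqrt{3030547585} - 385221 = -385221 + 28 \sqrt{3030547585}$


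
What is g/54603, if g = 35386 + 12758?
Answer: 16048/18201 ≈ 0.88171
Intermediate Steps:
g = 48144
g/54603 = 48144/54603 = 48144*(1/54603) = 16048/18201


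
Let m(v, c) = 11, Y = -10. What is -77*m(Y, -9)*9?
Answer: -7623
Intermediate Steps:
-77*m(Y, -9)*9 = -77*11*9 = -847*9 = -7623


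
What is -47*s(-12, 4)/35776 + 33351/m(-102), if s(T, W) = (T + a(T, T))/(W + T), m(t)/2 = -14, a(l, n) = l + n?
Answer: -596585649/500864 ≈ -1191.1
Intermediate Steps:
m(t) = -28 (m(t) = 2*(-14) = -28)
s(T, W) = 3*T/(T + W) (s(T, W) = (T + (T + T))/(W + T) = (T + 2*T)/(T + W) = (3*T)/(T + W) = 3*T/(T + W))
-47*s(-12, 4)/35776 + 33351/m(-102) = -141*(-12)/(-12 + 4)/35776 + 33351/(-28) = -141*(-12)/(-8)*(1/35776) + 33351*(-1/28) = -141*(-12)*(-1)/8*(1/35776) - 33351/28 = -47*9/2*(1/35776) - 33351/28 = -423/2*1/35776 - 33351/28 = -423/71552 - 33351/28 = -596585649/500864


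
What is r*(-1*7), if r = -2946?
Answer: 20622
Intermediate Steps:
r*(-1*7) = -(-2946)*7 = -2946*(-7) = 20622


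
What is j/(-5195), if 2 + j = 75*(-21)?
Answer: 1577/5195 ≈ 0.30356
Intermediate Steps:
j = -1577 (j = -2 + 75*(-21) = -2 - 1575 = -1577)
j/(-5195) = -1577/(-5195) = -1577*(-1/5195) = 1577/5195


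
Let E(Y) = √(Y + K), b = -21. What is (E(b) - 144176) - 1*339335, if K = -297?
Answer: -483511 + I*√318 ≈ -4.8351e+5 + 17.833*I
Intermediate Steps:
E(Y) = √(-297 + Y) (E(Y) = √(Y - 297) = √(-297 + Y))
(E(b) - 144176) - 1*339335 = (√(-297 - 21) - 144176) - 1*339335 = (√(-318) - 144176) - 339335 = (I*√318 - 144176) - 339335 = (-144176 + I*√318) - 339335 = -483511 + I*√318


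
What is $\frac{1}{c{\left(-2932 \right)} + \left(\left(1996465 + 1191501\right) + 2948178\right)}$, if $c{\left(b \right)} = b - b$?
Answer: $\frac{1}{6136144} \approx 1.6297 \cdot 10^{-7}$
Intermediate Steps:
$c{\left(b \right)} = 0$
$\frac{1}{c{\left(-2932 \right)} + \left(\left(1996465 + 1191501\right) + 2948178\right)} = \frac{1}{0 + \left(\left(1996465 + 1191501\right) + 2948178\right)} = \frac{1}{0 + \left(3187966 + 2948178\right)} = \frac{1}{0 + 6136144} = \frac{1}{6136144}$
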